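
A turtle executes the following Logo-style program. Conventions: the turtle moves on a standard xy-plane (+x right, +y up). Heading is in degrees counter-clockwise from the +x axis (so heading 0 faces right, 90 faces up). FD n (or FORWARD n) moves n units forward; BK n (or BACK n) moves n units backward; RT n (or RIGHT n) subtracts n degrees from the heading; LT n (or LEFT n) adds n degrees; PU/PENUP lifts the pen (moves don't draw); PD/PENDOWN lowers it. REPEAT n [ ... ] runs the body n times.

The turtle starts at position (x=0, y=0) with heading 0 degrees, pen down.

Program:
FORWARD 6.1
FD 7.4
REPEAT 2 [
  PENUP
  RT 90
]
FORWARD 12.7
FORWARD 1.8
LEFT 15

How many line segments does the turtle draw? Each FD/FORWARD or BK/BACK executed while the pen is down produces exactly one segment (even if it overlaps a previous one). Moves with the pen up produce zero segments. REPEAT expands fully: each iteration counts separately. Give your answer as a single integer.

Answer: 2

Derivation:
Executing turtle program step by step:
Start: pos=(0,0), heading=0, pen down
FD 6.1: (0,0) -> (6.1,0) [heading=0, draw]
FD 7.4: (6.1,0) -> (13.5,0) [heading=0, draw]
REPEAT 2 [
  -- iteration 1/2 --
  PU: pen up
  RT 90: heading 0 -> 270
  -- iteration 2/2 --
  PU: pen up
  RT 90: heading 270 -> 180
]
FD 12.7: (13.5,0) -> (0.8,0) [heading=180, move]
FD 1.8: (0.8,0) -> (-1,0) [heading=180, move]
LT 15: heading 180 -> 195
Final: pos=(-1,0), heading=195, 2 segment(s) drawn
Segments drawn: 2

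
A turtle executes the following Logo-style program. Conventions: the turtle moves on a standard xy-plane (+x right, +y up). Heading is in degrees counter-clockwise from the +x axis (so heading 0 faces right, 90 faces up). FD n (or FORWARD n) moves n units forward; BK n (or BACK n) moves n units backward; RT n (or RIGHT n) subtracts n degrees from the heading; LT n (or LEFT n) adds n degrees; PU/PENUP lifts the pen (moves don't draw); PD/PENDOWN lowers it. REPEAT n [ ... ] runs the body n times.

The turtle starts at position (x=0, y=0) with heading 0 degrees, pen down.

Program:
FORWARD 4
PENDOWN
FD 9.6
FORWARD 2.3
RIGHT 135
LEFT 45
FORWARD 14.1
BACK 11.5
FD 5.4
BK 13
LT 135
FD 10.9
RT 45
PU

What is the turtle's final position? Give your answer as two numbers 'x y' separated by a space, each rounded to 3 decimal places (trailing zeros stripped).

Executing turtle program step by step:
Start: pos=(0,0), heading=0, pen down
FD 4: (0,0) -> (4,0) [heading=0, draw]
PD: pen down
FD 9.6: (4,0) -> (13.6,0) [heading=0, draw]
FD 2.3: (13.6,0) -> (15.9,0) [heading=0, draw]
RT 135: heading 0 -> 225
LT 45: heading 225 -> 270
FD 14.1: (15.9,0) -> (15.9,-14.1) [heading=270, draw]
BK 11.5: (15.9,-14.1) -> (15.9,-2.6) [heading=270, draw]
FD 5.4: (15.9,-2.6) -> (15.9,-8) [heading=270, draw]
BK 13: (15.9,-8) -> (15.9,5) [heading=270, draw]
LT 135: heading 270 -> 45
FD 10.9: (15.9,5) -> (23.607,12.707) [heading=45, draw]
RT 45: heading 45 -> 0
PU: pen up
Final: pos=(23.607,12.707), heading=0, 8 segment(s) drawn

Answer: 23.607 12.707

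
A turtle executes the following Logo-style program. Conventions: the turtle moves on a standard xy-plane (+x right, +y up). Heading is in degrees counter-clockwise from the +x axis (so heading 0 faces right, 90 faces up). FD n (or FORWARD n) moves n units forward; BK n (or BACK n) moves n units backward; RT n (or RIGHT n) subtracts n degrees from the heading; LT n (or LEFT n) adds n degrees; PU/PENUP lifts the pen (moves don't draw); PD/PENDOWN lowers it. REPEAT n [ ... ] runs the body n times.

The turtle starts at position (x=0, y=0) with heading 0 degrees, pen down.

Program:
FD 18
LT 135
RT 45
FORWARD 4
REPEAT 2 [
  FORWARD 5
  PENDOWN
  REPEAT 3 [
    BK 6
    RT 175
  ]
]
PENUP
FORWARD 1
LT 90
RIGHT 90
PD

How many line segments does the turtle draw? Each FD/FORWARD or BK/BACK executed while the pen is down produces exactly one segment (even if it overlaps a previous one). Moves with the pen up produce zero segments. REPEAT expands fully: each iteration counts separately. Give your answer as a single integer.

Executing turtle program step by step:
Start: pos=(0,0), heading=0, pen down
FD 18: (0,0) -> (18,0) [heading=0, draw]
LT 135: heading 0 -> 135
RT 45: heading 135 -> 90
FD 4: (18,0) -> (18,4) [heading=90, draw]
REPEAT 2 [
  -- iteration 1/2 --
  FD 5: (18,4) -> (18,9) [heading=90, draw]
  PD: pen down
  REPEAT 3 [
    -- iteration 1/3 --
    BK 6: (18,9) -> (18,3) [heading=90, draw]
    RT 175: heading 90 -> 275
    -- iteration 2/3 --
    BK 6: (18,3) -> (17.477,8.977) [heading=275, draw]
    RT 175: heading 275 -> 100
    -- iteration 3/3 --
    BK 6: (17.477,8.977) -> (18.519,3.068) [heading=100, draw]
    RT 175: heading 100 -> 285
  ]
  -- iteration 2/2 --
  FD 5: (18.519,3.068) -> (19.813,-1.761) [heading=285, draw]
  PD: pen down
  REPEAT 3 [
    -- iteration 1/3 --
    BK 6: (19.813,-1.761) -> (18.26,4.034) [heading=285, draw]
    RT 175: heading 285 -> 110
    -- iteration 2/3 --
    BK 6: (18.26,4.034) -> (20.312,-1.604) [heading=110, draw]
    RT 175: heading 110 -> 295
    -- iteration 3/3 --
    BK 6: (20.312,-1.604) -> (17.777,3.834) [heading=295, draw]
    RT 175: heading 295 -> 120
  ]
]
PU: pen up
FD 1: (17.777,3.834) -> (17.277,4.7) [heading=120, move]
LT 90: heading 120 -> 210
RT 90: heading 210 -> 120
PD: pen down
Final: pos=(17.277,4.7), heading=120, 10 segment(s) drawn
Segments drawn: 10

Answer: 10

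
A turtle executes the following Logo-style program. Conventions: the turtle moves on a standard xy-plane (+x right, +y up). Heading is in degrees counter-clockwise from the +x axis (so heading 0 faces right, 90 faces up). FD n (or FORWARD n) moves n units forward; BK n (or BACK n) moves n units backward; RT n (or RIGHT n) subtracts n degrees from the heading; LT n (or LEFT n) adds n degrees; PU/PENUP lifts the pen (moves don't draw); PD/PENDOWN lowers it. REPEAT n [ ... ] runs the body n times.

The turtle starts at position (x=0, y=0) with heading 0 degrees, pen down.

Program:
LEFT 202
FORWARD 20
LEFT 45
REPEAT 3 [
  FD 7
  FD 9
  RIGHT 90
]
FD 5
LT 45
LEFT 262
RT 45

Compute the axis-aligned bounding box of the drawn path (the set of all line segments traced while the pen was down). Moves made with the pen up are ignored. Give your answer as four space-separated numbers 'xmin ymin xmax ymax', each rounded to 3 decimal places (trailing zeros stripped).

Answer: -39.523 -22.22 0 0

Derivation:
Executing turtle program step by step:
Start: pos=(0,0), heading=0, pen down
LT 202: heading 0 -> 202
FD 20: (0,0) -> (-18.544,-7.492) [heading=202, draw]
LT 45: heading 202 -> 247
REPEAT 3 [
  -- iteration 1/3 --
  FD 7: (-18.544,-7.492) -> (-21.279,-13.936) [heading=247, draw]
  FD 9: (-21.279,-13.936) -> (-24.795,-22.22) [heading=247, draw]
  RT 90: heading 247 -> 157
  -- iteration 2/3 --
  FD 7: (-24.795,-22.22) -> (-31.239,-19.485) [heading=157, draw]
  FD 9: (-31.239,-19.485) -> (-39.523,-15.969) [heading=157, draw]
  RT 90: heading 157 -> 67
  -- iteration 3/3 --
  FD 7: (-39.523,-15.969) -> (-36.788,-9.525) [heading=67, draw]
  FD 9: (-36.788,-9.525) -> (-33.272,-1.24) [heading=67, draw]
  RT 90: heading 67 -> 337
]
FD 5: (-33.272,-1.24) -> (-28.669,-3.194) [heading=337, draw]
LT 45: heading 337 -> 22
LT 262: heading 22 -> 284
RT 45: heading 284 -> 239
Final: pos=(-28.669,-3.194), heading=239, 8 segment(s) drawn

Segment endpoints: x in {-39.523, -36.788, -33.272, -31.239, -28.669, -24.795, -21.279, -18.544, 0}, y in {-22.22, -19.485, -15.969, -13.936, -9.525, -7.492, -3.194, -1.24, 0}
xmin=-39.523, ymin=-22.22, xmax=0, ymax=0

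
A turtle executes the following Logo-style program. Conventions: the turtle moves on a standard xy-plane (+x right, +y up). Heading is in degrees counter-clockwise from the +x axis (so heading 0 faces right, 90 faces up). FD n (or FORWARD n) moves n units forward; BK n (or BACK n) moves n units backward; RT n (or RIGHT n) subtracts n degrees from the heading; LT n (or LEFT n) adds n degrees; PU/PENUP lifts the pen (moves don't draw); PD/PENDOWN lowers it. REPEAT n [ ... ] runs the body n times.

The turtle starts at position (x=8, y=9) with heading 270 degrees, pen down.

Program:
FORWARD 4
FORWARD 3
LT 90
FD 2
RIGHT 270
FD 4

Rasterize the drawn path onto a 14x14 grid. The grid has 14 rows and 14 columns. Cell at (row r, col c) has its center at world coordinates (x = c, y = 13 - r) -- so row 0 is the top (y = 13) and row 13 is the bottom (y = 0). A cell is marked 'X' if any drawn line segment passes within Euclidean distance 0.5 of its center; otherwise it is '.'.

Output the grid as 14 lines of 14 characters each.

Answer: ..............
..............
..............
..............
........X.....
........X.....
........X.....
........X.X...
........X.X...
........X.X...
........X.X...
........XXX...
..............
..............

Derivation:
Segment 0: (8,9) -> (8,5)
Segment 1: (8,5) -> (8,2)
Segment 2: (8,2) -> (10,2)
Segment 3: (10,2) -> (10,6)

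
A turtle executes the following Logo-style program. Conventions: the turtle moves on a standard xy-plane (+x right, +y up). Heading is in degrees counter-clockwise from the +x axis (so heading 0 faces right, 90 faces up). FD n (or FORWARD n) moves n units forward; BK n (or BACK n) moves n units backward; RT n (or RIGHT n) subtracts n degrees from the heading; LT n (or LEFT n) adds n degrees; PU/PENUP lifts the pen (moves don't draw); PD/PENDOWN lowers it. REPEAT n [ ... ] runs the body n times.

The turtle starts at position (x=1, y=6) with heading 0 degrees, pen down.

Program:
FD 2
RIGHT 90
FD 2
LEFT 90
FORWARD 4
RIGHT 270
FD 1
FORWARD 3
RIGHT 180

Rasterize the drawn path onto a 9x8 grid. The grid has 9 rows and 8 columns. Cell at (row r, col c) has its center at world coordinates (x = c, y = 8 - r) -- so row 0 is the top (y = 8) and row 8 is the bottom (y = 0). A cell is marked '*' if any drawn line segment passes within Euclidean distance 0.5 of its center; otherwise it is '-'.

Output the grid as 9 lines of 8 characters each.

Answer: -------*
-------*
-***---*
---*---*
---*****
--------
--------
--------
--------

Derivation:
Segment 0: (1,6) -> (3,6)
Segment 1: (3,6) -> (3,4)
Segment 2: (3,4) -> (7,4)
Segment 3: (7,4) -> (7,5)
Segment 4: (7,5) -> (7,8)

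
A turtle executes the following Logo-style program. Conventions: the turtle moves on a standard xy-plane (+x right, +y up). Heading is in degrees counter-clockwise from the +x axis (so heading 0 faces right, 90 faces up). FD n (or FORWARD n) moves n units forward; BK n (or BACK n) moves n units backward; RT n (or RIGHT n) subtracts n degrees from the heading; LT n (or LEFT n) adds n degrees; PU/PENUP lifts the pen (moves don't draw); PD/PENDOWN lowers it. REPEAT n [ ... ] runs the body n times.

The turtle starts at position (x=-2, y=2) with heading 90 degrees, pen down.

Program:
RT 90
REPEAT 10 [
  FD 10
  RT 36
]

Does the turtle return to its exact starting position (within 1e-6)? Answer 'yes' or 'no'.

Answer: yes

Derivation:
Executing turtle program step by step:
Start: pos=(-2,2), heading=90, pen down
RT 90: heading 90 -> 0
REPEAT 10 [
  -- iteration 1/10 --
  FD 10: (-2,2) -> (8,2) [heading=0, draw]
  RT 36: heading 0 -> 324
  -- iteration 2/10 --
  FD 10: (8,2) -> (16.09,-3.878) [heading=324, draw]
  RT 36: heading 324 -> 288
  -- iteration 3/10 --
  FD 10: (16.09,-3.878) -> (19.18,-13.388) [heading=288, draw]
  RT 36: heading 288 -> 252
  -- iteration 4/10 --
  FD 10: (19.18,-13.388) -> (16.09,-22.899) [heading=252, draw]
  RT 36: heading 252 -> 216
  -- iteration 5/10 --
  FD 10: (16.09,-22.899) -> (8,-28.777) [heading=216, draw]
  RT 36: heading 216 -> 180
  -- iteration 6/10 --
  FD 10: (8,-28.777) -> (-2,-28.777) [heading=180, draw]
  RT 36: heading 180 -> 144
  -- iteration 7/10 --
  FD 10: (-2,-28.777) -> (-10.09,-22.899) [heading=144, draw]
  RT 36: heading 144 -> 108
  -- iteration 8/10 --
  FD 10: (-10.09,-22.899) -> (-13.18,-13.388) [heading=108, draw]
  RT 36: heading 108 -> 72
  -- iteration 9/10 --
  FD 10: (-13.18,-13.388) -> (-10.09,-3.878) [heading=72, draw]
  RT 36: heading 72 -> 36
  -- iteration 10/10 --
  FD 10: (-10.09,-3.878) -> (-2,2) [heading=36, draw]
  RT 36: heading 36 -> 0
]
Final: pos=(-2,2), heading=0, 10 segment(s) drawn

Start position: (-2, 2)
Final position: (-2, 2)
Distance = 0; < 1e-6 -> CLOSED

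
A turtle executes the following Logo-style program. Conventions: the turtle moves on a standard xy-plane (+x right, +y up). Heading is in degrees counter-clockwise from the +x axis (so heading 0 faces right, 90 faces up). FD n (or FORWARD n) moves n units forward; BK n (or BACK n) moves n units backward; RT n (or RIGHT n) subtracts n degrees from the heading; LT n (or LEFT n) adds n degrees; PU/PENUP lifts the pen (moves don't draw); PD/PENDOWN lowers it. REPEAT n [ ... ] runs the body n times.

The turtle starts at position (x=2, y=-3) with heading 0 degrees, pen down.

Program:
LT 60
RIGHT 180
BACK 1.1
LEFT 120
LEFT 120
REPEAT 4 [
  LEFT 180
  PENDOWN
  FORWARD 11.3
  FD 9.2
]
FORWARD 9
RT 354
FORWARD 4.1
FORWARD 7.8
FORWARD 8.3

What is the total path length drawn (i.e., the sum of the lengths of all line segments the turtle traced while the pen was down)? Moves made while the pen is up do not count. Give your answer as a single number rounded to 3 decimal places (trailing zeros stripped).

Answer: 112.3

Derivation:
Executing turtle program step by step:
Start: pos=(2,-3), heading=0, pen down
LT 60: heading 0 -> 60
RT 180: heading 60 -> 240
BK 1.1: (2,-3) -> (2.55,-2.047) [heading=240, draw]
LT 120: heading 240 -> 0
LT 120: heading 0 -> 120
REPEAT 4 [
  -- iteration 1/4 --
  LT 180: heading 120 -> 300
  PD: pen down
  FD 11.3: (2.55,-2.047) -> (8.2,-11.833) [heading=300, draw]
  FD 9.2: (8.2,-11.833) -> (12.8,-19.801) [heading=300, draw]
  -- iteration 2/4 --
  LT 180: heading 300 -> 120
  PD: pen down
  FD 11.3: (12.8,-19.801) -> (7.15,-10.015) [heading=120, draw]
  FD 9.2: (7.15,-10.015) -> (2.55,-2.047) [heading=120, draw]
  -- iteration 3/4 --
  LT 180: heading 120 -> 300
  PD: pen down
  FD 11.3: (2.55,-2.047) -> (8.2,-11.833) [heading=300, draw]
  FD 9.2: (8.2,-11.833) -> (12.8,-19.801) [heading=300, draw]
  -- iteration 4/4 --
  LT 180: heading 300 -> 120
  PD: pen down
  FD 11.3: (12.8,-19.801) -> (7.15,-10.015) [heading=120, draw]
  FD 9.2: (7.15,-10.015) -> (2.55,-2.047) [heading=120, draw]
]
FD 9: (2.55,-2.047) -> (-1.95,5.747) [heading=120, draw]
RT 354: heading 120 -> 126
FD 4.1: (-1.95,5.747) -> (-4.36,9.064) [heading=126, draw]
FD 7.8: (-4.36,9.064) -> (-8.945,15.374) [heading=126, draw]
FD 8.3: (-8.945,15.374) -> (-13.823,22.089) [heading=126, draw]
Final: pos=(-13.823,22.089), heading=126, 13 segment(s) drawn

Segment lengths:
  seg 1: (2,-3) -> (2.55,-2.047), length = 1.1
  seg 2: (2.55,-2.047) -> (8.2,-11.833), length = 11.3
  seg 3: (8.2,-11.833) -> (12.8,-19.801), length = 9.2
  seg 4: (12.8,-19.801) -> (7.15,-10.015), length = 11.3
  seg 5: (7.15,-10.015) -> (2.55,-2.047), length = 9.2
  seg 6: (2.55,-2.047) -> (8.2,-11.833), length = 11.3
  seg 7: (8.2,-11.833) -> (12.8,-19.801), length = 9.2
  seg 8: (12.8,-19.801) -> (7.15,-10.015), length = 11.3
  seg 9: (7.15,-10.015) -> (2.55,-2.047), length = 9.2
  seg 10: (2.55,-2.047) -> (-1.95,5.747), length = 9
  seg 11: (-1.95,5.747) -> (-4.36,9.064), length = 4.1
  seg 12: (-4.36,9.064) -> (-8.945,15.374), length = 7.8
  seg 13: (-8.945,15.374) -> (-13.823,22.089), length = 8.3
Total = 112.3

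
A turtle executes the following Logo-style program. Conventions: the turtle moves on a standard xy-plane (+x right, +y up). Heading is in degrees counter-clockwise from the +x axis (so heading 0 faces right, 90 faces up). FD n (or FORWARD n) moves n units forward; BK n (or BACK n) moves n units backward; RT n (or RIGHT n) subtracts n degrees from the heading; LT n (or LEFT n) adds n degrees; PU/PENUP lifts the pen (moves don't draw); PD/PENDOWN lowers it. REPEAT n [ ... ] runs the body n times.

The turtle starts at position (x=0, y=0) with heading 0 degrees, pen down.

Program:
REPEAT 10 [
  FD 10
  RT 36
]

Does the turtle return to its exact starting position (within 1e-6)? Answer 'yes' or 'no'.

Answer: yes

Derivation:
Executing turtle program step by step:
Start: pos=(0,0), heading=0, pen down
REPEAT 10 [
  -- iteration 1/10 --
  FD 10: (0,0) -> (10,0) [heading=0, draw]
  RT 36: heading 0 -> 324
  -- iteration 2/10 --
  FD 10: (10,0) -> (18.09,-5.878) [heading=324, draw]
  RT 36: heading 324 -> 288
  -- iteration 3/10 --
  FD 10: (18.09,-5.878) -> (21.18,-15.388) [heading=288, draw]
  RT 36: heading 288 -> 252
  -- iteration 4/10 --
  FD 10: (21.18,-15.388) -> (18.09,-24.899) [heading=252, draw]
  RT 36: heading 252 -> 216
  -- iteration 5/10 --
  FD 10: (18.09,-24.899) -> (10,-30.777) [heading=216, draw]
  RT 36: heading 216 -> 180
  -- iteration 6/10 --
  FD 10: (10,-30.777) -> (0,-30.777) [heading=180, draw]
  RT 36: heading 180 -> 144
  -- iteration 7/10 --
  FD 10: (0,-30.777) -> (-8.09,-24.899) [heading=144, draw]
  RT 36: heading 144 -> 108
  -- iteration 8/10 --
  FD 10: (-8.09,-24.899) -> (-11.18,-15.388) [heading=108, draw]
  RT 36: heading 108 -> 72
  -- iteration 9/10 --
  FD 10: (-11.18,-15.388) -> (-8.09,-5.878) [heading=72, draw]
  RT 36: heading 72 -> 36
  -- iteration 10/10 --
  FD 10: (-8.09,-5.878) -> (0,0) [heading=36, draw]
  RT 36: heading 36 -> 0
]
Final: pos=(0,0), heading=0, 10 segment(s) drawn

Start position: (0, 0)
Final position: (0, 0)
Distance = 0; < 1e-6 -> CLOSED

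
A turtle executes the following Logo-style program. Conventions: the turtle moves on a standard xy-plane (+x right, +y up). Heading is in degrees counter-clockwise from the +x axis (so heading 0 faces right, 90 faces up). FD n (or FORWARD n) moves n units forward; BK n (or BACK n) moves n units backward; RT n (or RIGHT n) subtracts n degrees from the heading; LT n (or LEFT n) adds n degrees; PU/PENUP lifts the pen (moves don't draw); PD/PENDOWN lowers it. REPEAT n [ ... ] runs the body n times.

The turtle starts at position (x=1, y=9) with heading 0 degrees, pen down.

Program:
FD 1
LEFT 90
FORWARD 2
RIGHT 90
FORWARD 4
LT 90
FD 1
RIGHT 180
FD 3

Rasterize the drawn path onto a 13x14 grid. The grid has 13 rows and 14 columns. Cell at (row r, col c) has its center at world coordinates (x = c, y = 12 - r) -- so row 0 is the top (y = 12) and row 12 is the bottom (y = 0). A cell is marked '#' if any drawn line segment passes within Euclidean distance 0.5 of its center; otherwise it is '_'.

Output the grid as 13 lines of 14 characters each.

Answer: ______#_______
__#####_______
__#___#_______
_##___#_______
______________
______________
______________
______________
______________
______________
______________
______________
______________

Derivation:
Segment 0: (1,9) -> (2,9)
Segment 1: (2,9) -> (2,11)
Segment 2: (2,11) -> (6,11)
Segment 3: (6,11) -> (6,12)
Segment 4: (6,12) -> (6,9)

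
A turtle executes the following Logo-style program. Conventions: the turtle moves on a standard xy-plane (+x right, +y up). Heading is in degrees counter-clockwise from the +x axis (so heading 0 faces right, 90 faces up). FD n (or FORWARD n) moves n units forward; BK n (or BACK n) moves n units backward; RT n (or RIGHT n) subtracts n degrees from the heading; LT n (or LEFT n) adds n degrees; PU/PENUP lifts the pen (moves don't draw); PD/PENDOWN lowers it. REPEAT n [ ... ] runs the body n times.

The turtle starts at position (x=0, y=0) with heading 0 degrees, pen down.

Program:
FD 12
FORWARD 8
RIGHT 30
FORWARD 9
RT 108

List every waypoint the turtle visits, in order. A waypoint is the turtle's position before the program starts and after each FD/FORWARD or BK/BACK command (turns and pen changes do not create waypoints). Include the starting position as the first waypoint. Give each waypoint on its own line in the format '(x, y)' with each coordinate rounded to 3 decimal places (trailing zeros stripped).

Answer: (0, 0)
(12, 0)
(20, 0)
(27.794, -4.5)

Derivation:
Executing turtle program step by step:
Start: pos=(0,0), heading=0, pen down
FD 12: (0,0) -> (12,0) [heading=0, draw]
FD 8: (12,0) -> (20,0) [heading=0, draw]
RT 30: heading 0 -> 330
FD 9: (20,0) -> (27.794,-4.5) [heading=330, draw]
RT 108: heading 330 -> 222
Final: pos=(27.794,-4.5), heading=222, 3 segment(s) drawn
Waypoints (4 total):
(0, 0)
(12, 0)
(20, 0)
(27.794, -4.5)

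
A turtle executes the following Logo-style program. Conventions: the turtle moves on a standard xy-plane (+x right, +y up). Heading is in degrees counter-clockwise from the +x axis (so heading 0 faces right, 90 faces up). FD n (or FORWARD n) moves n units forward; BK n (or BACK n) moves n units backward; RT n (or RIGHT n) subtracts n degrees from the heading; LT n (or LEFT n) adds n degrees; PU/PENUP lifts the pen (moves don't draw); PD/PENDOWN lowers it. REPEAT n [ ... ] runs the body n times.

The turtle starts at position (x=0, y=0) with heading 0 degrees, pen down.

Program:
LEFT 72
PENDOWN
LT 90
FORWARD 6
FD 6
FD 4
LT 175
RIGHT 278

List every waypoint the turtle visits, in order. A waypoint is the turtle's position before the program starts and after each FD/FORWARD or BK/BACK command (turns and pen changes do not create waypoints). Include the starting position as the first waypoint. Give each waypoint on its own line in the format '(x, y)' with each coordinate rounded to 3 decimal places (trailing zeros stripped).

Executing turtle program step by step:
Start: pos=(0,0), heading=0, pen down
LT 72: heading 0 -> 72
PD: pen down
LT 90: heading 72 -> 162
FD 6: (0,0) -> (-5.706,1.854) [heading=162, draw]
FD 6: (-5.706,1.854) -> (-11.413,3.708) [heading=162, draw]
FD 4: (-11.413,3.708) -> (-15.217,4.944) [heading=162, draw]
LT 175: heading 162 -> 337
RT 278: heading 337 -> 59
Final: pos=(-15.217,4.944), heading=59, 3 segment(s) drawn
Waypoints (4 total):
(0, 0)
(-5.706, 1.854)
(-11.413, 3.708)
(-15.217, 4.944)

Answer: (0, 0)
(-5.706, 1.854)
(-11.413, 3.708)
(-15.217, 4.944)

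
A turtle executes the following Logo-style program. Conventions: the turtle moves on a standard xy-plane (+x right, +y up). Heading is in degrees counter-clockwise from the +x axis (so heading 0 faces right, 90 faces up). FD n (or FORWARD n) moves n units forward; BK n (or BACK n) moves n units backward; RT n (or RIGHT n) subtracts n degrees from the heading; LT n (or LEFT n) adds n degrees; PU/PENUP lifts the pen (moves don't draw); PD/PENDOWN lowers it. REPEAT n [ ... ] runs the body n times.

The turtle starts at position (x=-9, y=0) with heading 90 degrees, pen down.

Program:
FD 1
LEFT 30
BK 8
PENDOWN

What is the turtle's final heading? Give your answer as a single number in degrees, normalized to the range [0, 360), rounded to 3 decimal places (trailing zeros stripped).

Answer: 120

Derivation:
Executing turtle program step by step:
Start: pos=(-9,0), heading=90, pen down
FD 1: (-9,0) -> (-9,1) [heading=90, draw]
LT 30: heading 90 -> 120
BK 8: (-9,1) -> (-5,-5.928) [heading=120, draw]
PD: pen down
Final: pos=(-5,-5.928), heading=120, 2 segment(s) drawn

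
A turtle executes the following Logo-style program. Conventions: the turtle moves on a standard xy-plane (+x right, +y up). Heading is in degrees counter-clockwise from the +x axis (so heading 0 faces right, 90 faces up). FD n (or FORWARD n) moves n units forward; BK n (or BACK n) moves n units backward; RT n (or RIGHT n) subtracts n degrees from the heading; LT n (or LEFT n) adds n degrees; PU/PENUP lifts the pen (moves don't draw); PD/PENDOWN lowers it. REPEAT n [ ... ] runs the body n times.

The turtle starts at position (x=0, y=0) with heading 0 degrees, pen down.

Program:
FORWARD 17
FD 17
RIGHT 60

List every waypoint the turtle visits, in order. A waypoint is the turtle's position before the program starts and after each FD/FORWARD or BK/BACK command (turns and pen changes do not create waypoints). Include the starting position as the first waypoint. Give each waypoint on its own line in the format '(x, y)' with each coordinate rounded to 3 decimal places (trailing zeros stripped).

Executing turtle program step by step:
Start: pos=(0,0), heading=0, pen down
FD 17: (0,0) -> (17,0) [heading=0, draw]
FD 17: (17,0) -> (34,0) [heading=0, draw]
RT 60: heading 0 -> 300
Final: pos=(34,0), heading=300, 2 segment(s) drawn
Waypoints (3 total):
(0, 0)
(17, 0)
(34, 0)

Answer: (0, 0)
(17, 0)
(34, 0)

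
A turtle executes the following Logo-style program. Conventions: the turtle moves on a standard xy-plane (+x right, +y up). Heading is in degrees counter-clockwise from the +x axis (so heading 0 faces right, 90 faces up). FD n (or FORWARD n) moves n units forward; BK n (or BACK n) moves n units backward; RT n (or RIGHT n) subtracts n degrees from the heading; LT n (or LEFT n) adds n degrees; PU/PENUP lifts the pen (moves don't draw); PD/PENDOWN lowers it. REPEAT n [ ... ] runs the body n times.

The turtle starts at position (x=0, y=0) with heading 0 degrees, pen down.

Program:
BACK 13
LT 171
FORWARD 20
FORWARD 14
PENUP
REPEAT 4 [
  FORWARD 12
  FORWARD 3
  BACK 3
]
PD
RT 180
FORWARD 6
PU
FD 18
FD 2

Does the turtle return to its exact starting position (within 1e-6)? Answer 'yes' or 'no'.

Executing turtle program step by step:
Start: pos=(0,0), heading=0, pen down
BK 13: (0,0) -> (-13,0) [heading=0, draw]
LT 171: heading 0 -> 171
FD 20: (-13,0) -> (-32.754,3.129) [heading=171, draw]
FD 14: (-32.754,3.129) -> (-46.581,5.319) [heading=171, draw]
PU: pen up
REPEAT 4 [
  -- iteration 1/4 --
  FD 12: (-46.581,5.319) -> (-58.434,7.196) [heading=171, move]
  FD 3: (-58.434,7.196) -> (-61.397,7.665) [heading=171, move]
  BK 3: (-61.397,7.665) -> (-58.434,7.196) [heading=171, move]
  -- iteration 2/4 --
  FD 12: (-58.434,7.196) -> (-70.286,9.073) [heading=171, move]
  FD 3: (-70.286,9.073) -> (-73.249,9.543) [heading=171, move]
  BK 3: (-73.249,9.543) -> (-70.286,9.073) [heading=171, move]
  -- iteration 3/4 --
  FD 12: (-70.286,9.073) -> (-82.138,10.95) [heading=171, move]
  FD 3: (-82.138,10.95) -> (-85.101,11.42) [heading=171, move]
  BK 3: (-85.101,11.42) -> (-82.138,10.95) [heading=171, move]
  -- iteration 4/4 --
  FD 12: (-82.138,10.95) -> (-93.99,12.828) [heading=171, move]
  FD 3: (-93.99,12.828) -> (-96.954,13.297) [heading=171, move]
  BK 3: (-96.954,13.297) -> (-93.99,12.828) [heading=171, move]
]
PD: pen down
RT 180: heading 171 -> 351
FD 6: (-93.99,12.828) -> (-88.064,11.889) [heading=351, draw]
PU: pen up
FD 18: (-88.064,11.889) -> (-70.286,9.073) [heading=351, move]
FD 2: (-70.286,9.073) -> (-68.311,8.76) [heading=351, move]
Final: pos=(-68.311,8.76), heading=351, 4 segment(s) drawn

Start position: (0, 0)
Final position: (-68.311, 8.76)
Distance = 68.87; >= 1e-6 -> NOT closed

Answer: no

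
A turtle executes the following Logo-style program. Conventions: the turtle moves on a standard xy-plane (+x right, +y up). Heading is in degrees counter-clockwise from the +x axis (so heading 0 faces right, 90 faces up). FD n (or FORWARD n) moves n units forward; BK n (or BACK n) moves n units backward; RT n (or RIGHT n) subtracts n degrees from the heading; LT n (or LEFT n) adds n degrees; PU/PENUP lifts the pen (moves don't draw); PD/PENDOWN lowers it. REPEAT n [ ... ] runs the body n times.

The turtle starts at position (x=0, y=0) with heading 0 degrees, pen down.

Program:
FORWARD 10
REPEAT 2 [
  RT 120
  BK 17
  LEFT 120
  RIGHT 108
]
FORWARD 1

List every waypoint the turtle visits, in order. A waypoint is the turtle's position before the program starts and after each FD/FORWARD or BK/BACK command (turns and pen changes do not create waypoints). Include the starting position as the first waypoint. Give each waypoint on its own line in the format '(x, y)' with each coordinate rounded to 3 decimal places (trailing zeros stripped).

Answer: (0, 0)
(10, 0)
(18.5, 14.722)
(29.875, 2.089)
(29.066, 2.677)

Derivation:
Executing turtle program step by step:
Start: pos=(0,0), heading=0, pen down
FD 10: (0,0) -> (10,0) [heading=0, draw]
REPEAT 2 [
  -- iteration 1/2 --
  RT 120: heading 0 -> 240
  BK 17: (10,0) -> (18.5,14.722) [heading=240, draw]
  LT 120: heading 240 -> 0
  RT 108: heading 0 -> 252
  -- iteration 2/2 --
  RT 120: heading 252 -> 132
  BK 17: (18.5,14.722) -> (29.875,2.089) [heading=132, draw]
  LT 120: heading 132 -> 252
  RT 108: heading 252 -> 144
]
FD 1: (29.875,2.089) -> (29.066,2.677) [heading=144, draw]
Final: pos=(29.066,2.677), heading=144, 4 segment(s) drawn
Waypoints (5 total):
(0, 0)
(10, 0)
(18.5, 14.722)
(29.875, 2.089)
(29.066, 2.677)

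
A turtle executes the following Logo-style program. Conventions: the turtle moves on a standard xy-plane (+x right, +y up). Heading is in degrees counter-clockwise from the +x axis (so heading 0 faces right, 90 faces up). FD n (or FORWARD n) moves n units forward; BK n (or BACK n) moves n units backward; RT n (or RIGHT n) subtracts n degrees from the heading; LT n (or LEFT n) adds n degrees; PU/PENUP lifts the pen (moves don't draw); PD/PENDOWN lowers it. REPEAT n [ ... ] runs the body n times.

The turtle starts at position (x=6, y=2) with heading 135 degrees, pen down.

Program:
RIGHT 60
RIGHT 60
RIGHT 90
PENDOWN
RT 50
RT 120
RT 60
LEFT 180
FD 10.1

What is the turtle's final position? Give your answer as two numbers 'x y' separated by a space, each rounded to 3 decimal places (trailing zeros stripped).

Answer: 0.207 -6.273

Derivation:
Executing turtle program step by step:
Start: pos=(6,2), heading=135, pen down
RT 60: heading 135 -> 75
RT 60: heading 75 -> 15
RT 90: heading 15 -> 285
PD: pen down
RT 50: heading 285 -> 235
RT 120: heading 235 -> 115
RT 60: heading 115 -> 55
LT 180: heading 55 -> 235
FD 10.1: (6,2) -> (0.207,-6.273) [heading=235, draw]
Final: pos=(0.207,-6.273), heading=235, 1 segment(s) drawn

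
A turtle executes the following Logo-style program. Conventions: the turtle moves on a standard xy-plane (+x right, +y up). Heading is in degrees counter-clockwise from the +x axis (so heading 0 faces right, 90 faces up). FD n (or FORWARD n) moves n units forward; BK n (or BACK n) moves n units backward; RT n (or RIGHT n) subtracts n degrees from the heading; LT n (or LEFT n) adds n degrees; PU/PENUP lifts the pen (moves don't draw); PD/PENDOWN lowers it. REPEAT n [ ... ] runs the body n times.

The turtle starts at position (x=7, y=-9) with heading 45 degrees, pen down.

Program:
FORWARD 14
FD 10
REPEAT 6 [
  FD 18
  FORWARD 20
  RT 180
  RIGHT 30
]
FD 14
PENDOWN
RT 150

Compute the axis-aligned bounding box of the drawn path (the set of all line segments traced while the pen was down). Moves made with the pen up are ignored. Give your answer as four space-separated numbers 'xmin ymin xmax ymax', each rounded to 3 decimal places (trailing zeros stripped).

Answer: 7 -9 50.841 42.04

Derivation:
Executing turtle program step by step:
Start: pos=(7,-9), heading=45, pen down
FD 14: (7,-9) -> (16.899,0.899) [heading=45, draw]
FD 10: (16.899,0.899) -> (23.971,7.971) [heading=45, draw]
REPEAT 6 [
  -- iteration 1/6 --
  FD 18: (23.971,7.971) -> (36.698,20.698) [heading=45, draw]
  FD 20: (36.698,20.698) -> (50.841,34.841) [heading=45, draw]
  RT 180: heading 45 -> 225
  RT 30: heading 225 -> 195
  -- iteration 2/6 --
  FD 18: (50.841,34.841) -> (33.454,30.182) [heading=195, draw]
  FD 20: (33.454,30.182) -> (14.135,25.005) [heading=195, draw]
  RT 180: heading 195 -> 15
  RT 30: heading 15 -> 345
  -- iteration 3/6 --
  FD 18: (14.135,25.005) -> (31.522,20.347) [heading=345, draw]
  FD 20: (31.522,20.347) -> (50.841,15.17) [heading=345, draw]
  RT 180: heading 345 -> 165
  RT 30: heading 165 -> 135
  -- iteration 4/6 --
  FD 18: (50.841,15.17) -> (38.113,27.898) [heading=135, draw]
  FD 20: (38.113,27.898) -> (23.971,42.04) [heading=135, draw]
  RT 180: heading 135 -> 315
  RT 30: heading 315 -> 285
  -- iteration 5/6 --
  FD 18: (23.971,42.04) -> (28.629,24.654) [heading=285, draw]
  FD 20: (28.629,24.654) -> (33.806,5.335) [heading=285, draw]
  RT 180: heading 285 -> 105
  RT 30: heading 105 -> 75
  -- iteration 6/6 --
  FD 18: (33.806,5.335) -> (38.464,22.722) [heading=75, draw]
  FD 20: (38.464,22.722) -> (43.641,42.04) [heading=75, draw]
  RT 180: heading 75 -> 255
  RT 30: heading 255 -> 225
]
FD 14: (43.641,42.04) -> (33.741,32.141) [heading=225, draw]
PD: pen down
RT 150: heading 225 -> 75
Final: pos=(33.741,32.141), heading=75, 15 segment(s) drawn

Segment endpoints: x in {7, 14.135, 16.899, 23.971, 23.971, 28.629, 31.522, 33.454, 33.741, 33.806, 36.698, 38.113, 38.464, 43.641, 50.841, 50.841}, y in {-9, 0.899, 5.335, 7.971, 15.17, 20.347, 20.698, 22.722, 24.654, 25.005, 27.898, 30.182, 32.141, 34.841, 42.04, 42.04}
xmin=7, ymin=-9, xmax=50.841, ymax=42.04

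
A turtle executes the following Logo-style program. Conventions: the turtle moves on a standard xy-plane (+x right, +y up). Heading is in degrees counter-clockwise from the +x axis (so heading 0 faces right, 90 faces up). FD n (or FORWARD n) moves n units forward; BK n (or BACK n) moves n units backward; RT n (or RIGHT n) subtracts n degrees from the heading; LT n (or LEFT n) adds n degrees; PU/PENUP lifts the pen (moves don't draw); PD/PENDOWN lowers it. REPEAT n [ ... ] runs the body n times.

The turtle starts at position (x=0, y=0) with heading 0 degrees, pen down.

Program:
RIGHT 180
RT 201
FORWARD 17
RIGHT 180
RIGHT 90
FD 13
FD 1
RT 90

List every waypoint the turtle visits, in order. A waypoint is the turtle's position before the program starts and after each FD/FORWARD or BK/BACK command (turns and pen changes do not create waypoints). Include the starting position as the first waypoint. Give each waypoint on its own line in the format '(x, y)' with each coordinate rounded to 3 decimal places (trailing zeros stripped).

Answer: (0, 0)
(15.871, -6.092)
(20.53, 6.044)
(20.888, 6.978)

Derivation:
Executing turtle program step by step:
Start: pos=(0,0), heading=0, pen down
RT 180: heading 0 -> 180
RT 201: heading 180 -> 339
FD 17: (0,0) -> (15.871,-6.092) [heading=339, draw]
RT 180: heading 339 -> 159
RT 90: heading 159 -> 69
FD 13: (15.871,-6.092) -> (20.53,6.044) [heading=69, draw]
FD 1: (20.53,6.044) -> (20.888,6.978) [heading=69, draw]
RT 90: heading 69 -> 339
Final: pos=(20.888,6.978), heading=339, 3 segment(s) drawn
Waypoints (4 total):
(0, 0)
(15.871, -6.092)
(20.53, 6.044)
(20.888, 6.978)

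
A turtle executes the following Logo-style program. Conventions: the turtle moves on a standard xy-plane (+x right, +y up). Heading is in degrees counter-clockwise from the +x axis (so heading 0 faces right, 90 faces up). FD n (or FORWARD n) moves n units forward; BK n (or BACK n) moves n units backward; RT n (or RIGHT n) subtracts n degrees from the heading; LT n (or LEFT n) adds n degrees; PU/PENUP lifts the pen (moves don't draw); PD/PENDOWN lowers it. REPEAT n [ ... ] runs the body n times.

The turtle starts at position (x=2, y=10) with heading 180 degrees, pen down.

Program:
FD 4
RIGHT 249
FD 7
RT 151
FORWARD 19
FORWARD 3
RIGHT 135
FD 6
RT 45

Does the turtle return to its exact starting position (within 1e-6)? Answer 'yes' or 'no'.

Answer: no

Derivation:
Executing turtle program step by step:
Start: pos=(2,10), heading=180, pen down
FD 4: (2,10) -> (-2,10) [heading=180, draw]
RT 249: heading 180 -> 291
FD 7: (-2,10) -> (0.509,3.465) [heading=291, draw]
RT 151: heading 291 -> 140
FD 19: (0.509,3.465) -> (-14.046,15.678) [heading=140, draw]
FD 3: (-14.046,15.678) -> (-16.344,17.606) [heading=140, draw]
RT 135: heading 140 -> 5
FD 6: (-16.344,17.606) -> (-10.367,18.129) [heading=5, draw]
RT 45: heading 5 -> 320
Final: pos=(-10.367,18.129), heading=320, 5 segment(s) drawn

Start position: (2, 10)
Final position: (-10.367, 18.129)
Distance = 14.8; >= 1e-6 -> NOT closed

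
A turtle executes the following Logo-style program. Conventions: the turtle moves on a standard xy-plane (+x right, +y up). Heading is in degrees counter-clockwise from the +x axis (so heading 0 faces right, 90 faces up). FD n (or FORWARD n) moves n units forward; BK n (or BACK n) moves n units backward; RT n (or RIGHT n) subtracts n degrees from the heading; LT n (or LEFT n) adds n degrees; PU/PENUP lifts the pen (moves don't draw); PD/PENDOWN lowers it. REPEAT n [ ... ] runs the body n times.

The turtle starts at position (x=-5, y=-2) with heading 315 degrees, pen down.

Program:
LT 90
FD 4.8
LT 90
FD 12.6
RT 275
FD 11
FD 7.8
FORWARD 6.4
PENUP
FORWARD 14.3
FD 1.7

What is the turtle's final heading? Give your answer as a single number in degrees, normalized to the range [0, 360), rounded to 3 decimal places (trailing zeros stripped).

Executing turtle program step by step:
Start: pos=(-5,-2), heading=315, pen down
LT 90: heading 315 -> 45
FD 4.8: (-5,-2) -> (-1.606,1.394) [heading=45, draw]
LT 90: heading 45 -> 135
FD 12.6: (-1.606,1.394) -> (-10.515,10.304) [heading=135, draw]
RT 275: heading 135 -> 220
FD 11: (-10.515,10.304) -> (-18.942,3.233) [heading=220, draw]
FD 7.8: (-18.942,3.233) -> (-24.917,-1.781) [heading=220, draw]
FD 6.4: (-24.917,-1.781) -> (-29.82,-5.895) [heading=220, draw]
PU: pen up
FD 14.3: (-29.82,-5.895) -> (-40.774,-15.086) [heading=220, move]
FD 1.7: (-40.774,-15.086) -> (-42.076,-16.179) [heading=220, move]
Final: pos=(-42.076,-16.179), heading=220, 5 segment(s) drawn

Answer: 220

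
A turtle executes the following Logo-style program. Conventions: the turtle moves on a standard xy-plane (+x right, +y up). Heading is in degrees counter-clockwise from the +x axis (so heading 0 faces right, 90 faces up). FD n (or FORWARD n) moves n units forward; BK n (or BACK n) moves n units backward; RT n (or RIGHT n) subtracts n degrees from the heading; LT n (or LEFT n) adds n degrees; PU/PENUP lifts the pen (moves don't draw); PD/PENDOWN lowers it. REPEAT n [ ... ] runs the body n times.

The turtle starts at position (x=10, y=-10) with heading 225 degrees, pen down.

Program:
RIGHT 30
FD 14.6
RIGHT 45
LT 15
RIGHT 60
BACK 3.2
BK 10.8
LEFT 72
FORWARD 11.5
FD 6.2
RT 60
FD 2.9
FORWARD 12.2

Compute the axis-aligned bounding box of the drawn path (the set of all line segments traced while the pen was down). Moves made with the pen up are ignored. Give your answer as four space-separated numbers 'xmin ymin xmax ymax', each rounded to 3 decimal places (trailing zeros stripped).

Answer: -25.01 -27.302 10 -10

Derivation:
Executing turtle program step by step:
Start: pos=(10,-10), heading=225, pen down
RT 30: heading 225 -> 195
FD 14.6: (10,-10) -> (-4.103,-13.779) [heading=195, draw]
RT 45: heading 195 -> 150
LT 15: heading 150 -> 165
RT 60: heading 165 -> 105
BK 3.2: (-4.103,-13.779) -> (-3.274,-16.87) [heading=105, draw]
BK 10.8: (-3.274,-16.87) -> (-0.479,-27.302) [heading=105, draw]
LT 72: heading 105 -> 177
FD 11.5: (-0.479,-27.302) -> (-11.963,-26.7) [heading=177, draw]
FD 6.2: (-11.963,-26.7) -> (-18.155,-26.375) [heading=177, draw]
RT 60: heading 177 -> 117
FD 2.9: (-18.155,-26.375) -> (-19.471,-23.791) [heading=117, draw]
FD 12.2: (-19.471,-23.791) -> (-25.01,-12.921) [heading=117, draw]
Final: pos=(-25.01,-12.921), heading=117, 7 segment(s) drawn

Segment endpoints: x in {-25.01, -19.471, -18.155, -11.963, -4.103, -3.274, -0.479, 10}, y in {-27.302, -26.7, -26.375, -23.791, -16.87, -13.779, -12.921, -10}
xmin=-25.01, ymin=-27.302, xmax=10, ymax=-10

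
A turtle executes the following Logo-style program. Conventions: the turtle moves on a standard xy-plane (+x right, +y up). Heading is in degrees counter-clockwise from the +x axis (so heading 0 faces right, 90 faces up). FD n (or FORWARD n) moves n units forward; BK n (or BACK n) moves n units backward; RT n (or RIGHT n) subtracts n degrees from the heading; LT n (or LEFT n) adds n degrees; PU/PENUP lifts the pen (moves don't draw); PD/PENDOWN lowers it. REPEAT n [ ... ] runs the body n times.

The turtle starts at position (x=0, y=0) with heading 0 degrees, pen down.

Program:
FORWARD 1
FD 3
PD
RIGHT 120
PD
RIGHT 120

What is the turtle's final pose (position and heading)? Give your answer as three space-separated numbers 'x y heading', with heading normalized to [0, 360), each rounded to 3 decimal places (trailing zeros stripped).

Answer: 4 0 120

Derivation:
Executing turtle program step by step:
Start: pos=(0,0), heading=0, pen down
FD 1: (0,0) -> (1,0) [heading=0, draw]
FD 3: (1,0) -> (4,0) [heading=0, draw]
PD: pen down
RT 120: heading 0 -> 240
PD: pen down
RT 120: heading 240 -> 120
Final: pos=(4,0), heading=120, 2 segment(s) drawn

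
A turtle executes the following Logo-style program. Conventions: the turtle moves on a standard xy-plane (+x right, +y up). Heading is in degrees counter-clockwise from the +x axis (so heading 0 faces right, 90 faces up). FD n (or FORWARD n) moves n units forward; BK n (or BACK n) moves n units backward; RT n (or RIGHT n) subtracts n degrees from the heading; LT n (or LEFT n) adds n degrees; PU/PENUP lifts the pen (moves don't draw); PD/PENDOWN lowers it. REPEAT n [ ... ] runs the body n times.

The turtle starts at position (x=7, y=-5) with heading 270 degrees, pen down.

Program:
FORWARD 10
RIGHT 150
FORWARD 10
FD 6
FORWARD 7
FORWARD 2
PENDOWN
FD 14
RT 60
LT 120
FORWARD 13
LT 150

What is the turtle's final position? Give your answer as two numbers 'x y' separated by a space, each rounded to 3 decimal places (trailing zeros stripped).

Executing turtle program step by step:
Start: pos=(7,-5), heading=270, pen down
FD 10: (7,-5) -> (7,-15) [heading=270, draw]
RT 150: heading 270 -> 120
FD 10: (7,-15) -> (2,-6.34) [heading=120, draw]
FD 6: (2,-6.34) -> (-1,-1.144) [heading=120, draw]
FD 7: (-1,-1.144) -> (-4.5,4.919) [heading=120, draw]
FD 2: (-4.5,4.919) -> (-5.5,6.651) [heading=120, draw]
PD: pen down
FD 14: (-5.5,6.651) -> (-12.5,18.775) [heading=120, draw]
RT 60: heading 120 -> 60
LT 120: heading 60 -> 180
FD 13: (-12.5,18.775) -> (-25.5,18.775) [heading=180, draw]
LT 150: heading 180 -> 330
Final: pos=(-25.5,18.775), heading=330, 7 segment(s) drawn

Answer: -25.5 18.775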